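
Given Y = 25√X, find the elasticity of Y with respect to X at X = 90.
Elasticity = 1/2

Elasticity = (dY/dX) · (X/Y)

dY/dX = 25/(2·√X)
At X = 90: dY/dX = 5·√10/12, Y = 75·√10

Elasticity = (5·√10/12) · (90 / (75·√10)) = 1/2

Interpretation: for a small percentage change in X, the percentage change in Y is approximately 0.50 times as large.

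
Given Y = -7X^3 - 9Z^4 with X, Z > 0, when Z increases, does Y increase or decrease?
Y decreases

Taking the partial derivative:
∂Y/∂Z = -36Z^3

∂Y/∂Z = -36Z^3 < 0 (assuming positive values)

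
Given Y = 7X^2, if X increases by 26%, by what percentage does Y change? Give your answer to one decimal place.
58.8%

For Y = 7X^2:
If X → X(1 + 0.26)
Then Y → Y · (1 + 0.26)^2
     = Y · 1.5876

Percentage change = ((1 + 0.26)^2 − 1) × 100% ≈ 58.8%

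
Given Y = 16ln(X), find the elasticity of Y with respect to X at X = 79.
Elasticity = 1/ln(79) ≈ 0.2289

Elasticity = (dY/dX) · (X/Y)

dY/dX = 16/X
At X = 79: dY/dX = 16/79, Y = 16·ln(79)

Elasticity = (16/79) · (79 / (16·ln(79))) = 1/ln(79) ≈ 0.2289

Interpretation: for a small percentage change in X, the percentage change in Y is approximately 0.23 times as large.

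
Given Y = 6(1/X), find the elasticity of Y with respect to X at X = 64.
Elasticity = -1

Elasticity = (dY/dX) · (X/Y)

dY/dX = -6/X²
At X = 64: dY/dX = -3/2048, Y = 3/32

Elasticity = (-3/2048) · (64 / (3/32)) = -1

Interpretation: for a small percentage change in X, the percentage change in Y is approximately -1.00 times as large.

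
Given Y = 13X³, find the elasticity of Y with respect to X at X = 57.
Elasticity = 3

Elasticity = (dY/dX) · (X/Y)

dY/dX = 39·X²
At X = 57: dY/dX = 126711, Y = 2407509

Elasticity = 126711 · (57 / 2407509) = 3

Interpretation: for a small percentage change in X, the percentage change in Y is approximately 3.00 times as large.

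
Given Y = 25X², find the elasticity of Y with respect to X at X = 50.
Elasticity = 2

Elasticity = (dY/dX) · (X/Y)

dY/dX = 50·X
At X = 50: dY/dX = 2500, Y = 62500

Elasticity = 2500 · (50 / 62500) = 2

Interpretation: for a small percentage change in X, the percentage change in Y is approximately 2.00 times as large.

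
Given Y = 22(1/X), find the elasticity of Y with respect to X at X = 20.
Elasticity = -1

Elasticity = (dY/dX) · (X/Y)

dY/dX = -22/X²
At X = 20: dY/dX = -11/200, Y = 11/10

Elasticity = (-11/200) · (20 / (11/10)) = -1

Interpretation: for a small percentage change in X, the percentage change in Y is approximately -1.00 times as large.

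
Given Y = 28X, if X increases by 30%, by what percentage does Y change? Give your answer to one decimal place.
30.0%

For Y = 28X:
If X → X(1 + 0.3)
Then Y → Y · (1 + 0.3)^1
     = Y · 1.3000

Percentage change = ((1 + 0.3)^1 − 1) × 100% = 30.0%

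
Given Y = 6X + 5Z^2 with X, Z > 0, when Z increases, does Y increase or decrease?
Y increases

Taking the partial derivative:
∂Y/∂Z = 10Z

∂Y/∂Z = 10Z > 0 (assuming positive values)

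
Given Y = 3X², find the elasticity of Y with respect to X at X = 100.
Elasticity = 2

Elasticity = (dY/dX) · (X/Y)

dY/dX = 6·X
At X = 100: dY/dX = 600, Y = 30000

Elasticity = 600 · (100 / 30000) = 2

Interpretation: for a small percentage change in X, the percentage change in Y is approximately 2.00 times as large.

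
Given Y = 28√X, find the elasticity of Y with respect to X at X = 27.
Elasticity = 1/2

Elasticity = (dY/dX) · (X/Y)

dY/dX = 14/√X
At X = 27: dY/dX = 14·√3/9, Y = 84·√3

Elasticity = (14·√3/9) · (27 / (84·√3)) = 1/2

Interpretation: for a small percentage change in X, the percentage change in Y is approximately 0.50 times as large.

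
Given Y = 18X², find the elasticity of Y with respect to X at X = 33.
Elasticity = 2

Elasticity = (dY/dX) · (X/Y)

dY/dX = 36·X
At X = 33: dY/dX = 1188, Y = 19602

Elasticity = 1188 · (33 / 19602) = 2

Interpretation: for a small percentage change in X, the percentage change in Y is approximately 2.00 times as large.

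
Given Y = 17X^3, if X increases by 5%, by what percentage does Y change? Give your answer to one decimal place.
15.8%

For Y = 17X^3:
If X → X(1 + 0.05)
Then Y → Y · (1 + 0.05)^3
     ≈ Y · 1.1576

Percentage change = ((1 + 0.05)^3 − 1) × 100% ≈ 15.8%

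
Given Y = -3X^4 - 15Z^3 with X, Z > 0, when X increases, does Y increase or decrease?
Y decreases

Taking the partial derivative:
∂Y/∂X = -12X^3

∂Y/∂X = -12X^3 < 0 (assuming positive values)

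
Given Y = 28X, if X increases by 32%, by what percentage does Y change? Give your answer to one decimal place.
32.0%

For Y = 28X:
If X → X(1 + 0.32)
Then Y → Y · (1 + 0.32)^1
     = Y · 1.3200

Percentage change = ((1 + 0.32)^1 − 1) × 100% = 32.0%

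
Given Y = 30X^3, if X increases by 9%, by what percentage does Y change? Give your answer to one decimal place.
29.5%

For Y = 30X^3:
If X → X(1 + 0.09)
Then Y → Y · (1 + 0.09)^3
     ≈ Y · 1.2950

Percentage change = ((1 + 0.09)^3 − 1) × 100% ≈ 29.5%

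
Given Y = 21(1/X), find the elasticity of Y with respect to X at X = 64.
Elasticity = -1

Elasticity = (dY/dX) · (X/Y)

dY/dX = -21/X²
At X = 64: dY/dX = -21/4096, Y = 21/64

Elasticity = (-21/4096) · (64 / (21/64)) = -1

Interpretation: for a small percentage change in X, the percentage change in Y is approximately -1.00 times as large.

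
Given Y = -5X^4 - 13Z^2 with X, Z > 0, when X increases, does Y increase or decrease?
Y decreases

Taking the partial derivative:
∂Y/∂X = -20X^3

∂Y/∂X = -20X^3 < 0 (assuming positive values)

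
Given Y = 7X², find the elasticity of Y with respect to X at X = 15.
Elasticity = 2

Elasticity = (dY/dX) · (X/Y)

dY/dX = 14·X
At X = 15: dY/dX = 210, Y = 1575

Elasticity = 210 · (15 / 1575) = 2

Interpretation: for a small percentage change in X, the percentage change in Y is approximately 2.00 times as large.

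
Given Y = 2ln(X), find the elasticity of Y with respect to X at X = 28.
Elasticity = 1/ln(28) ≈ 0.3001

Elasticity = (dY/dX) · (X/Y)

dY/dX = 2/X
At X = 28: dY/dX = 1/14, Y = 2·ln(28)

Elasticity = (1/14) · (28 / (2·ln(28))) = 1/ln(28) ≈ 0.3001

Interpretation: for a small percentage change in X, the percentage change in Y is approximately 0.30 times as large.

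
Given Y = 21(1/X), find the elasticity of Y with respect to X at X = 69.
Elasticity = -1

Elasticity = (dY/dX) · (X/Y)

dY/dX = -21/X²
At X = 69: dY/dX = -7/1587, Y = 7/23

Elasticity = (-7/1587) · (69 / (7/23)) = -1

Interpretation: for a small percentage change in X, the percentage change in Y is approximately -1.00 times as large.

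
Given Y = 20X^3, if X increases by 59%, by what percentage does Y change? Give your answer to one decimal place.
302.0%

For Y = 20X^3:
If X → X(1 + 0.59)
Then Y → Y · (1 + 0.59)^3
     ≈ Y · 4.0197

Percentage change = ((1 + 0.59)^3 − 1) × 100% ≈ 302.0%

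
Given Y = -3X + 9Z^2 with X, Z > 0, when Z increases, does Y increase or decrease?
Y increases

Taking the partial derivative:
∂Y/∂Z = 18Z

∂Y/∂Z = 18Z > 0 (assuming positive values)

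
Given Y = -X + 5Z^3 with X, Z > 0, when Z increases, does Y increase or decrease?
Y increases

Taking the partial derivative:
∂Y/∂Z = 15Z^2

∂Y/∂Z = 15Z^2 > 0 (assuming positive values)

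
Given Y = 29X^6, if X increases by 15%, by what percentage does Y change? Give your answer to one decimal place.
131.3%

For Y = 29X^6:
If X → X(1 + 0.15)
Then Y → Y · (1 + 0.15)^6
     ≈ Y · 2.3131

Percentage change = ((1 + 0.15)^6 − 1) × 100% ≈ 131.3%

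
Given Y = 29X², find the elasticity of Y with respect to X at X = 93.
Elasticity = 2

Elasticity = (dY/dX) · (X/Y)

dY/dX = 58·X
At X = 93: dY/dX = 5394, Y = 250821

Elasticity = 5394 · (93 / 250821) = 2

Interpretation: for a small percentage change in X, the percentage change in Y is approximately 2.00 times as large.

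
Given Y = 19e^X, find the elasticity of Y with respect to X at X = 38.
Elasticity = 38

Elasticity = (dY/dX) · (X/Y)

dY/dX = 19·e^X
At X = 38: dY/dX = 19·e^38, Y = 19·e^38

Elasticity = (19·e^38) · (38 / (19·e^38)) = 38

Interpretation: for a small percentage change in X, the percentage change in Y is approximately 38.00 times as large.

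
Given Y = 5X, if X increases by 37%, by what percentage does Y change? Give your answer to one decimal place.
37.0%

For Y = 5X:
If X → X(1 + 0.37)
Then Y → Y · (1 + 0.37)^1
     = Y · 1.3700

Percentage change = ((1 + 0.37)^1 − 1) × 100% = 37.0%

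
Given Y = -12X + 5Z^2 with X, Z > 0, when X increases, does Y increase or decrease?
Y decreases

Taking the partial derivative:
∂Y/∂X = -12

∂Y/∂X = -12 < 0 (assuming positive values)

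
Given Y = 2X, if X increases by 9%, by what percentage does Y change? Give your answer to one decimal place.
9.0%

For Y = 2X:
If X → X(1 + 0.09)
Then Y → Y · (1 + 0.09)^1
     = Y · 1.0900

Percentage change = ((1 + 0.09)^1 − 1) × 100% = 9.0%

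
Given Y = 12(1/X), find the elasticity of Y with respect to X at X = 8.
Elasticity = -1

Elasticity = (dY/dX) · (X/Y)

dY/dX = -12/X²
At X = 8: dY/dX = -3/16, Y = 3/2

Elasticity = (-3/16) · (8 / (3/2)) = -1

Interpretation: for a small percentage change in X, the percentage change in Y is approximately -1.00 times as large.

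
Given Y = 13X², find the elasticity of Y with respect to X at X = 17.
Elasticity = 2

Elasticity = (dY/dX) · (X/Y)

dY/dX = 26·X
At X = 17: dY/dX = 442, Y = 3757

Elasticity = 442 · (17 / 3757) = 2

Interpretation: for a small percentage change in X, the percentage change in Y is approximately 2.00 times as large.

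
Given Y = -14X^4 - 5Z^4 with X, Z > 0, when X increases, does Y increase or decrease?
Y decreases

Taking the partial derivative:
∂Y/∂X = -56X^3

∂Y/∂X = -56X^3 < 0 (assuming positive values)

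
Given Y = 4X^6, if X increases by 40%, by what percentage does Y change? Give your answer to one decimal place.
653.0%

For Y = 4X^6:
If X → X(1 + 0.4)
Then Y → Y · (1 + 0.4)^6
     ≈ Y · 7.5295

Percentage change = ((1 + 0.4)^6 − 1) × 100% ≈ 653.0%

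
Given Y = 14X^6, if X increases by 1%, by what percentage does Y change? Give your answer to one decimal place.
6.2%

For Y = 14X^6:
If X → X(1 + 0.01)
Then Y → Y · (1 + 0.01)^6
     ≈ Y · 1.0615

Percentage change = ((1 + 0.01)^6 − 1) × 100% ≈ 6.2%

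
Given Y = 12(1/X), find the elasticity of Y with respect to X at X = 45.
Elasticity = -1

Elasticity = (dY/dX) · (X/Y)

dY/dX = -12/X²
At X = 45: dY/dX = -4/675, Y = 4/15

Elasticity = (-4/675) · (45 / (4/15)) = -1

Interpretation: for a small percentage change in X, the percentage change in Y is approximately -1.00 times as large.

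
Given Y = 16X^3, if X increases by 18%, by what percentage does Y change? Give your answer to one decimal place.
64.3%

For Y = 16X^3:
If X → X(1 + 0.18)
Then Y → Y · (1 + 0.18)^3
     ≈ Y · 1.6430

Percentage change = ((1 + 0.18)^3 − 1) × 100% ≈ 64.3%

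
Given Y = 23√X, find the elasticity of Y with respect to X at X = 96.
Elasticity = 1/2

Elasticity = (dY/dX) · (X/Y)

dY/dX = 23/(2·√X)
At X = 96: dY/dX = 23·√6/48, Y = 92·√6

Elasticity = (23·√6/48) · (96 / (92·√6)) = 1/2

Interpretation: for a small percentage change in X, the percentage change in Y is approximately 0.50 times as large.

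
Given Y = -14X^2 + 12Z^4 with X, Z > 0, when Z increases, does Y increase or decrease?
Y increases

Taking the partial derivative:
∂Y/∂Z = 48Z^3

∂Y/∂Z = 48Z^3 > 0 (assuming positive values)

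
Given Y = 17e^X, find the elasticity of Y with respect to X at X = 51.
Elasticity = 51

Elasticity = (dY/dX) · (X/Y)

dY/dX = 17·e^X
At X = 51: dY/dX = 17·e^51, Y = 17·e^51

Elasticity = (17·e^51) · (51 / (17·e^51)) = 51

Interpretation: for a small percentage change in X, the percentage change in Y is approximately 51.00 times as large.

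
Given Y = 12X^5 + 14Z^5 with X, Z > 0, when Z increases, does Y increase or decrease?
Y increases

Taking the partial derivative:
∂Y/∂Z = 70Z^4

∂Y/∂Z = 70Z^4 > 0 (assuming positive values)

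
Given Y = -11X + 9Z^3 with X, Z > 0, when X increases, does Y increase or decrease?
Y decreases

Taking the partial derivative:
∂Y/∂X = -11

∂Y/∂X = -11 < 0 (assuming positive values)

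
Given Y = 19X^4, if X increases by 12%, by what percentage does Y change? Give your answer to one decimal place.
57.4%

For Y = 19X^4:
If X → X(1 + 0.12)
Then Y → Y · (1 + 0.12)^4
     ≈ Y · 1.5735

Percentage change = ((1 + 0.12)^4 − 1) × 100% ≈ 57.4%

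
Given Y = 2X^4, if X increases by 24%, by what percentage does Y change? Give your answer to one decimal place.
136.4%

For Y = 2X^4:
If X → X(1 + 0.24)
Then Y → Y · (1 + 0.24)^4
     ≈ Y · 2.3642

Percentage change = ((1 + 0.24)^4 − 1) × 100% ≈ 136.4%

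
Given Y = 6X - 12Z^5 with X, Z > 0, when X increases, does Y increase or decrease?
Y increases

Taking the partial derivative:
∂Y/∂X = 6

∂Y/∂X = 6 > 0 (assuming positive values)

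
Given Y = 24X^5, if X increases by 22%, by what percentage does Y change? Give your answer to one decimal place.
170.3%

For Y = 24X^5:
If X → X(1 + 0.22)
Then Y → Y · (1 + 0.22)^5
     ≈ Y · 2.7027

Percentage change = ((1 + 0.22)^5 − 1) × 100% ≈ 170.3%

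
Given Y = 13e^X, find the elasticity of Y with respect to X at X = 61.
Elasticity = 61

Elasticity = (dY/dX) · (X/Y)

dY/dX = 13·e^X
At X = 61: dY/dX = 13·e^61, Y = 13·e^61

Elasticity = (13·e^61) · (61 / (13·e^61)) = 61

Interpretation: for a small percentage change in X, the percentage change in Y is approximately 61.00 times as large.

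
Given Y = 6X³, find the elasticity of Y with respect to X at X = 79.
Elasticity = 3

Elasticity = (dY/dX) · (X/Y)

dY/dX = 18·X²
At X = 79: dY/dX = 112338, Y = 2958234

Elasticity = 112338 · (79 / 2958234) = 3

Interpretation: for a small percentage change in X, the percentage change in Y is approximately 3.00 times as large.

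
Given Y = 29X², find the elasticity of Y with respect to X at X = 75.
Elasticity = 2

Elasticity = (dY/dX) · (X/Y)

dY/dX = 58·X
At X = 75: dY/dX = 4350, Y = 163125

Elasticity = 4350 · (75 / 163125) = 2

Interpretation: for a small percentage change in X, the percentage change in Y is approximately 2.00 times as large.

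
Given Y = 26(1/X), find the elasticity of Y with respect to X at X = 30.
Elasticity = -1

Elasticity = (dY/dX) · (X/Y)

dY/dX = -26/X²
At X = 30: dY/dX = -13/450, Y = 13/15

Elasticity = (-13/450) · (30 / (13/15)) = -1

Interpretation: for a small percentage change in X, the percentage change in Y is approximately -1.00 times as large.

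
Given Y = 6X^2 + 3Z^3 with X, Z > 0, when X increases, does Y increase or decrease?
Y increases

Taking the partial derivative:
∂Y/∂X = 12X

∂Y/∂X = 12X > 0 (assuming positive values)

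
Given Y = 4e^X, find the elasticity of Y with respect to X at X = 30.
Elasticity = 30

Elasticity = (dY/dX) · (X/Y)

dY/dX = 4·e^X
At X = 30: dY/dX = 4·e^30, Y = 4·e^30

Elasticity = (4·e^30) · (30 / (4·e^30)) = 30

Interpretation: for a small percentage change in X, the percentage change in Y is approximately 30.00 times as large.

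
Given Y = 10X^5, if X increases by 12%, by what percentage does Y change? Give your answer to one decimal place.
76.2%

For Y = 10X^5:
If X → X(1 + 0.12)
Then Y → Y · (1 + 0.12)^5
     ≈ Y · 1.7623

Percentage change = ((1 + 0.12)^5 − 1) × 100% ≈ 76.2%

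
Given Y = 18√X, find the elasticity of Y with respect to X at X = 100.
Elasticity = 1/2

Elasticity = (dY/dX) · (X/Y)

dY/dX = 9/√X
At X = 100: dY/dX = 9/10, Y = 180

Elasticity = (9/10) · (100 / 180) = 1/2

Interpretation: for a small percentage change in X, the percentage change in Y is approximately 0.50 times as large.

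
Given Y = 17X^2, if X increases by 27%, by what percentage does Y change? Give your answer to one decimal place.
61.3%

For Y = 17X^2:
If X → X(1 + 0.27)
Then Y → Y · (1 + 0.27)^2
     = Y · 1.6129

Percentage change = ((1 + 0.27)^2 − 1) × 100% ≈ 61.3%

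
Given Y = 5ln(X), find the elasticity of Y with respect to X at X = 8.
Elasticity = 1/ln(8) ≈ 0.4809

Elasticity = (dY/dX) · (X/Y)

dY/dX = 5/X
At X = 8: dY/dX = 5/8, Y = 5·ln(8)

Elasticity = (5/8) · (8 / (5·ln(8))) = 1/ln(8) ≈ 0.4809

Interpretation: for a small percentage change in X, the percentage change in Y is approximately 0.48 times as large.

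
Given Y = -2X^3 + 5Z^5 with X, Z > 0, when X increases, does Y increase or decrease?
Y decreases

Taking the partial derivative:
∂Y/∂X = -6X^2

∂Y/∂X = -6X^2 < 0 (assuming positive values)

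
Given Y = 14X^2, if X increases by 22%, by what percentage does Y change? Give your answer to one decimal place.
48.8%

For Y = 14X^2:
If X → X(1 + 0.22)
Then Y → Y · (1 + 0.22)^2
     = Y · 1.4884

Percentage change = ((1 + 0.22)^2 − 1) × 100% ≈ 48.8%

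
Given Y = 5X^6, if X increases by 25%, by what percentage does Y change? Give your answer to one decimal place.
281.5%

For Y = 5X^6:
If X → X(1 + 0.25)
Then Y → Y · (1 + 0.25)^6
     ≈ Y · 3.8147

Percentage change = ((1 + 0.25)^6 − 1) × 100% ≈ 281.5%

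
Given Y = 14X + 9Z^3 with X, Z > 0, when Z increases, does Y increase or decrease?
Y increases

Taking the partial derivative:
∂Y/∂Z = 27Z^2

∂Y/∂Z = 27Z^2 > 0 (assuming positive values)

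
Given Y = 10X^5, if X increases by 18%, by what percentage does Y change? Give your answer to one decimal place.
128.8%

For Y = 10X^5:
If X → X(1 + 0.18)
Then Y → Y · (1 + 0.18)^5
     ≈ Y · 2.2878

Percentage change = ((1 + 0.18)^5 − 1) × 100% ≈ 128.8%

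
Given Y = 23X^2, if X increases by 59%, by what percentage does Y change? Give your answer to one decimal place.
152.8%

For Y = 23X^2:
If X → X(1 + 0.59)
Then Y → Y · (1 + 0.59)^2
     = Y · 2.5281

Percentage change = ((1 + 0.59)^2 − 1) × 100% ≈ 152.8%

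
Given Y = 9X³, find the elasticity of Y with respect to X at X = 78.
Elasticity = 3

Elasticity = (dY/dX) · (X/Y)

dY/dX = 27·X²
At X = 78: dY/dX = 164268, Y = 4270968

Elasticity = 164268 · (78 / 4270968) = 3

Interpretation: for a small percentage change in X, the percentage change in Y is approximately 3.00 times as large.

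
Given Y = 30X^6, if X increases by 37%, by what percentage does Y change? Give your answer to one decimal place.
561.2%

For Y = 30X^6:
If X → X(1 + 0.37)
Then Y → Y · (1 + 0.37)^6
     ≈ Y · 6.6119

Percentage change = ((1 + 0.37)^6 − 1) × 100% ≈ 561.2%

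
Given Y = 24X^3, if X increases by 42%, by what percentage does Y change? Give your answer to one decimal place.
186.3%

For Y = 24X^3:
If X → X(1 + 0.42)
Then Y → Y · (1 + 0.42)^3
     ≈ Y · 2.8633

Percentage change = ((1 + 0.42)^3 − 1) × 100% ≈ 186.3%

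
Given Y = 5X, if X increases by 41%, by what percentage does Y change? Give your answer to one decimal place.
41.0%

For Y = 5X:
If X → X(1 + 0.41)
Then Y → Y · (1 + 0.41)^1
     = Y · 1.4100

Percentage change = ((1 + 0.41)^1 − 1) × 100% = 41.0%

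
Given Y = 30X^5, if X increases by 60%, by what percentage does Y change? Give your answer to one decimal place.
948.6%

For Y = 30X^5:
If X → X(1 + 0.6)
Then Y → Y · (1 + 0.6)^5
     ≈ Y · 10.4858

Percentage change = ((1 + 0.6)^5 − 1) × 100% ≈ 948.6%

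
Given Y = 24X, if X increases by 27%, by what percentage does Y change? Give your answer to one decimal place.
27.0%

For Y = 24X:
If X → X(1 + 0.27)
Then Y → Y · (1 + 0.27)^1
     = Y · 1.2700

Percentage change = ((1 + 0.27)^1 − 1) × 100% = 27.0%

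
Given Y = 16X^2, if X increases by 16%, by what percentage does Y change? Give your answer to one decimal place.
34.6%

For Y = 16X^2:
If X → X(1 + 0.16)
Then Y → Y · (1 + 0.16)^2
     = Y · 1.3456

Percentage change = ((1 + 0.16)^2 − 1) × 100% ≈ 34.6%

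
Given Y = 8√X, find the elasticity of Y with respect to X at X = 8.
Elasticity = 1/2

Elasticity = (dY/dX) · (X/Y)

dY/dX = 4/√X
At X = 8: dY/dX = √2, Y = 16·√2

Elasticity = (√2) · (8 / (16·√2)) = 1/2

Interpretation: for a small percentage change in X, the percentage change in Y is approximately 0.50 times as large.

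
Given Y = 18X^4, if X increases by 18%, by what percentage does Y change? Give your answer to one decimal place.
93.9%

For Y = 18X^4:
If X → X(1 + 0.18)
Then Y → Y · (1 + 0.18)^4
     ≈ Y · 1.9388

Percentage change = ((1 + 0.18)^4 − 1) × 100% ≈ 93.9%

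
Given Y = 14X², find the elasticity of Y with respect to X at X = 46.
Elasticity = 2

Elasticity = (dY/dX) · (X/Y)

dY/dX = 28·X
At X = 46: dY/dX = 1288, Y = 29624

Elasticity = 1288 · (46 / 29624) = 2

Interpretation: for a small percentage change in X, the percentage change in Y is approximately 2.00 times as large.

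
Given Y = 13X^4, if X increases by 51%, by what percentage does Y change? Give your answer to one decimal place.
419.9%

For Y = 13X^4:
If X → X(1 + 0.51)
Then Y → Y · (1 + 0.51)^4
     ≈ Y · 5.1989

Percentage change = ((1 + 0.51)^4 − 1) × 100% ≈ 419.9%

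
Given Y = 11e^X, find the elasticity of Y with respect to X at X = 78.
Elasticity = 78

Elasticity = (dY/dX) · (X/Y)

dY/dX = 11·e^X
At X = 78: dY/dX = 11·e^78, Y = 11·e^78

Elasticity = (11·e^78) · (78 / (11·e^78)) = 78

Interpretation: for a small percentage change in X, the percentage change in Y is approximately 78.00 times as large.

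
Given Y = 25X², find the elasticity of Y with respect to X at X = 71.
Elasticity = 2

Elasticity = (dY/dX) · (X/Y)

dY/dX = 50·X
At X = 71: dY/dX = 3550, Y = 126025

Elasticity = 3550 · (71 / 126025) = 2

Interpretation: for a small percentage change in X, the percentage change in Y is approximately 2.00 times as large.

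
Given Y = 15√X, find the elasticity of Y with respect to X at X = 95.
Elasticity = 1/2

Elasticity = (dY/dX) · (X/Y)

dY/dX = 15/(2·√X)
At X = 95: dY/dX = 3·√95/38, Y = 15·√95

Elasticity = (3·√95/38) · (95 / (15·√95)) = 1/2

Interpretation: for a small percentage change in X, the percentage change in Y is approximately 0.50 times as large.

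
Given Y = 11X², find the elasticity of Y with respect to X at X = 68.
Elasticity = 2

Elasticity = (dY/dX) · (X/Y)

dY/dX = 22·X
At X = 68: dY/dX = 1496, Y = 50864

Elasticity = 1496 · (68 / 50864) = 2

Interpretation: for a small percentage change in X, the percentage change in Y is approximately 2.00 times as large.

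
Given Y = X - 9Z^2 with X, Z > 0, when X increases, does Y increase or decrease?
Y increases

Taking the partial derivative:
∂Y/∂X = 1

∂Y/∂X = 1 > 0 (assuming positive values)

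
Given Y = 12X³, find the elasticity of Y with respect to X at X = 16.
Elasticity = 3

Elasticity = (dY/dX) · (X/Y)

dY/dX = 36·X²
At X = 16: dY/dX = 9216, Y = 49152

Elasticity = 9216 · (16 / 49152) = 3

Interpretation: for a small percentage change in X, the percentage change in Y is approximately 3.00 times as large.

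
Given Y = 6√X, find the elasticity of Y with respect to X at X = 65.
Elasticity = 1/2

Elasticity = (dY/dX) · (X/Y)

dY/dX = 3/√X
At X = 65: dY/dX = 3·√65/65, Y = 6·√65

Elasticity = (3·√65/65) · (65 / (6·√65)) = 1/2

Interpretation: for a small percentage change in X, the percentage change in Y is approximately 0.50 times as large.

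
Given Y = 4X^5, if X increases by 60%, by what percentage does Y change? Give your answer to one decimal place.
948.6%

For Y = 4X^5:
If X → X(1 + 0.6)
Then Y → Y · (1 + 0.6)^5
     ≈ Y · 10.4858

Percentage change = ((1 + 0.6)^5 − 1) × 100% ≈ 948.6%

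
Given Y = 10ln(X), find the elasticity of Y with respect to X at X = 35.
Elasticity = 1/ln(35) ≈ 0.2813

Elasticity = (dY/dX) · (X/Y)

dY/dX = 10/X
At X = 35: dY/dX = 2/7, Y = 10·ln(35)

Elasticity = (2/7) · (35 / (10·ln(35))) = 1/ln(35) ≈ 0.2813

Interpretation: for a small percentage change in X, the percentage change in Y is approximately 0.28 times as large.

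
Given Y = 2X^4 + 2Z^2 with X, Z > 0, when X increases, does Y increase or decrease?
Y increases

Taking the partial derivative:
∂Y/∂X = 8X^3

∂Y/∂X = 8X^3 > 0 (assuming positive values)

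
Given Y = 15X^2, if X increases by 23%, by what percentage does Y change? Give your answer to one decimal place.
51.3%

For Y = 15X^2:
If X → X(1 + 0.23)
Then Y → Y · (1 + 0.23)^2
     = Y · 1.5129

Percentage change = ((1 + 0.23)^2 − 1) × 100% ≈ 51.3%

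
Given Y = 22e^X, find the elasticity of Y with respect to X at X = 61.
Elasticity = 61

Elasticity = (dY/dX) · (X/Y)

dY/dX = 22·e^X
At X = 61: dY/dX = 22·e^61, Y = 22·e^61

Elasticity = (22·e^61) · (61 / (22·e^61)) = 61

Interpretation: for a small percentage change in X, the percentage change in Y is approximately 61.00 times as large.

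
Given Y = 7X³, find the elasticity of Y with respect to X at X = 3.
Elasticity = 3

Elasticity = (dY/dX) · (X/Y)

dY/dX = 21·X²
At X = 3: dY/dX = 189, Y = 189

Elasticity = 189 · (3 / 189) = 3

Interpretation: for a small percentage change in X, the percentage change in Y is approximately 3.00 times as large.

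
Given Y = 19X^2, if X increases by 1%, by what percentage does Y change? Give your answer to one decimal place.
2.0%

For Y = 19X^2:
If X → X(1 + 0.01)
Then Y → Y · (1 + 0.01)^2
     = Y · 1.0201

Percentage change = ((1 + 0.01)^2 − 1) × 100% ≈ 2.0%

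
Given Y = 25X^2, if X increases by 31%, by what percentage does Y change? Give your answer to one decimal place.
71.6%

For Y = 25X^2:
If X → X(1 + 0.31)
Then Y → Y · (1 + 0.31)^2
     = Y · 1.7161

Percentage change = ((1 + 0.31)^2 − 1) × 100% ≈ 71.6%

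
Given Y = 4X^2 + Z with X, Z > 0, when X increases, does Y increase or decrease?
Y increases

Taking the partial derivative:
∂Y/∂X = 8X

∂Y/∂X = 8X > 0 (assuming positive values)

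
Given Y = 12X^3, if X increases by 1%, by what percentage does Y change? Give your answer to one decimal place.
3.0%

For Y = 12X^3:
If X → X(1 + 0.01)
Then Y → Y · (1 + 0.01)^3
     ≈ Y · 1.0303

Percentage change = ((1 + 0.01)^3 − 1) × 100% ≈ 3.0%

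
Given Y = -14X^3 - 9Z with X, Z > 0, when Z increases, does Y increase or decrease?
Y decreases

Taking the partial derivative:
∂Y/∂Z = -9

∂Y/∂Z = -9 < 0 (assuming positive values)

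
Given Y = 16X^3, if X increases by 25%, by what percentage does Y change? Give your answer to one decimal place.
95.3%

For Y = 16X^3:
If X → X(1 + 0.25)
Then Y → Y · (1 + 0.25)^3
     ≈ Y · 1.9531

Percentage change = ((1 + 0.25)^3 − 1) × 100% ≈ 95.3%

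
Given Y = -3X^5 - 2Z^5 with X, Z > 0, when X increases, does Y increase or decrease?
Y decreases

Taking the partial derivative:
∂Y/∂X = -15X^4

∂Y/∂X = -15X^4 < 0 (assuming positive values)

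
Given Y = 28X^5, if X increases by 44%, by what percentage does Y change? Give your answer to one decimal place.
519.2%

For Y = 28X^5:
If X → X(1 + 0.44)
Then Y → Y · (1 + 0.44)^5
     ≈ Y · 6.1917

Percentage change = ((1 + 0.44)^5 − 1) × 100% ≈ 519.2%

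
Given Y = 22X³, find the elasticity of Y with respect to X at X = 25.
Elasticity = 3

Elasticity = (dY/dX) · (X/Y)

dY/dX = 66·X²
At X = 25: dY/dX = 41250, Y = 343750

Elasticity = 41250 · (25 / 343750) = 3

Interpretation: for a small percentage change in X, the percentage change in Y is approximately 3.00 times as large.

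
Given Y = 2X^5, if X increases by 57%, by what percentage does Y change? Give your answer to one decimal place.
853.9%

For Y = 2X^5:
If X → X(1 + 0.57)
Then Y → Y · (1 + 0.57)^5
     ≈ Y · 9.5389

Percentage change = ((1 + 0.57)^5 − 1) × 100% ≈ 853.9%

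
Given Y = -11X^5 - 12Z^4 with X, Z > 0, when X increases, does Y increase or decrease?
Y decreases

Taking the partial derivative:
∂Y/∂X = -55X^4

∂Y/∂X = -55X^4 < 0 (assuming positive values)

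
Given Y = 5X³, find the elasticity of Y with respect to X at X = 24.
Elasticity = 3

Elasticity = (dY/dX) · (X/Y)

dY/dX = 15·X²
At X = 24: dY/dX = 8640, Y = 69120

Elasticity = 8640 · (24 / 69120) = 3

Interpretation: for a small percentage change in X, the percentage change in Y is approximately 3.00 times as large.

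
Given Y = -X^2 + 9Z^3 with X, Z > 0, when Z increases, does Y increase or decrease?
Y increases

Taking the partial derivative:
∂Y/∂Z = 27Z^2

∂Y/∂Z = 27Z^2 > 0 (assuming positive values)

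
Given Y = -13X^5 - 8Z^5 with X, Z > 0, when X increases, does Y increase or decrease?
Y decreases

Taking the partial derivative:
∂Y/∂X = -65X^4

∂Y/∂X = -65X^4 < 0 (assuming positive values)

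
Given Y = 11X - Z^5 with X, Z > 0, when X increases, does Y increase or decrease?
Y increases

Taking the partial derivative:
∂Y/∂X = 11

∂Y/∂X = 11 > 0 (assuming positive values)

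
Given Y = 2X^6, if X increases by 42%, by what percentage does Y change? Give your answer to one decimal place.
719.8%

For Y = 2X^6:
If X → X(1 + 0.42)
Then Y → Y · (1 + 0.42)^6
     ≈ Y · 8.1984

Percentage change = ((1 + 0.42)^6 − 1) × 100% ≈ 719.8%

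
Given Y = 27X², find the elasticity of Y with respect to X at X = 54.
Elasticity = 2

Elasticity = (dY/dX) · (X/Y)

dY/dX = 54·X
At X = 54: dY/dX = 2916, Y = 78732

Elasticity = 2916 · (54 / 78732) = 2

Interpretation: for a small percentage change in X, the percentage change in Y is approximately 2.00 times as large.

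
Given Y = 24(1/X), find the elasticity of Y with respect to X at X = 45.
Elasticity = -1

Elasticity = (dY/dX) · (X/Y)

dY/dX = -24/X²
At X = 45: dY/dX = -8/675, Y = 8/15

Elasticity = (-8/675) · (45 / (8/15)) = -1

Interpretation: for a small percentage change in X, the percentage change in Y is approximately -1.00 times as large.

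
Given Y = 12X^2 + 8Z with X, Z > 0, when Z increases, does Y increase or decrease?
Y increases

Taking the partial derivative:
∂Y/∂Z = 8

∂Y/∂Z = 8 > 0 (assuming positive values)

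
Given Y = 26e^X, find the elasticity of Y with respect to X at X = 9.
Elasticity = 9

Elasticity = (dY/dX) · (X/Y)

dY/dX = 26·e^X
At X = 9: dY/dX = 26·e^9, Y = 26·e^9

Elasticity = (26·e^9) · (9 / (26·e^9)) = 9

Interpretation: for a small percentage change in X, the percentage change in Y is approximately 9.00 times as large.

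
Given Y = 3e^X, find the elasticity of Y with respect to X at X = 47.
Elasticity = 47

Elasticity = (dY/dX) · (X/Y)

dY/dX = 3·e^X
At X = 47: dY/dX = 3·e^47, Y = 3·e^47

Elasticity = (3·e^47) · (47 / (3·e^47)) = 47

Interpretation: for a small percentage change in X, the percentage change in Y is approximately 47.00 times as large.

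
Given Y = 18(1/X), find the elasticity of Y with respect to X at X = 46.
Elasticity = -1

Elasticity = (dY/dX) · (X/Y)

dY/dX = -18/X²
At X = 46: dY/dX = -9/1058, Y = 9/23

Elasticity = (-9/1058) · (46 / (9/23)) = -1

Interpretation: for a small percentage change in X, the percentage change in Y is approximately -1.00 times as large.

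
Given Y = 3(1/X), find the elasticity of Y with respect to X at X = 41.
Elasticity = -1

Elasticity = (dY/dX) · (X/Y)

dY/dX = -3/X²
At X = 41: dY/dX = -3/1681, Y = 3/41

Elasticity = (-3/1681) · (41 / (3/41)) = -1

Interpretation: for a small percentage change in X, the percentage change in Y is approximately -1.00 times as large.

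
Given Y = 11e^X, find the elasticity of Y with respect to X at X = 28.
Elasticity = 28

Elasticity = (dY/dX) · (X/Y)

dY/dX = 11·e^X
At X = 28: dY/dX = 11·e^28, Y = 11·e^28

Elasticity = (11·e^28) · (28 / (11·e^28)) = 28

Interpretation: for a small percentage change in X, the percentage change in Y is approximately 28.00 times as large.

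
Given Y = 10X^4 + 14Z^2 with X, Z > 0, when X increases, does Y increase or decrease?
Y increases

Taking the partial derivative:
∂Y/∂X = 40X^3

∂Y/∂X = 40X^3 > 0 (assuming positive values)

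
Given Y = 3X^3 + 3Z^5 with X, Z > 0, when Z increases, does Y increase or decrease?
Y increases

Taking the partial derivative:
∂Y/∂Z = 15Z^4

∂Y/∂Z = 15Z^4 > 0 (assuming positive values)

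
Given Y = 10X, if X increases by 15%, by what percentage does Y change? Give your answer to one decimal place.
15.0%

For Y = 10X:
If X → X(1 + 0.15)
Then Y → Y · (1 + 0.15)^1
     = Y · 1.1500

Percentage change = ((1 + 0.15)^1 − 1) × 100% = 15.0%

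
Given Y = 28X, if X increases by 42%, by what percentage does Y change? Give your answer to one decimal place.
42.0%

For Y = 28X:
If X → X(1 + 0.42)
Then Y → Y · (1 + 0.42)^1
     = Y · 1.4200

Percentage change = ((1 + 0.42)^1 − 1) × 100% = 42.0%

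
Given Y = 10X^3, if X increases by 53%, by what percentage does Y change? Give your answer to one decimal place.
258.2%

For Y = 10X^3:
If X → X(1 + 0.53)
Then Y → Y · (1 + 0.53)^3
     ≈ Y · 3.5816

Percentage change = ((1 + 0.53)^3 − 1) × 100% ≈ 258.2%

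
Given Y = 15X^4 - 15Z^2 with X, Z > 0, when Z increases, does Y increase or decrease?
Y decreases

Taking the partial derivative:
∂Y/∂Z = -30Z

∂Y/∂Z = -30Z < 0 (assuming positive values)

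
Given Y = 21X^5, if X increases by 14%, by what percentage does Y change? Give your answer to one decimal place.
92.5%

For Y = 21X^5:
If X → X(1 + 0.14)
Then Y → Y · (1 + 0.14)^5
     ≈ Y · 1.9254

Percentage change = ((1 + 0.14)^5 − 1) × 100% ≈ 92.5%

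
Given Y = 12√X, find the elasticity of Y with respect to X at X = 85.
Elasticity = 1/2

Elasticity = (dY/dX) · (X/Y)

dY/dX = 6/√X
At X = 85: dY/dX = 6·√85/85, Y = 12·√85

Elasticity = (6·√85/85) · (85 / (12·√85)) = 1/2

Interpretation: for a small percentage change in X, the percentage change in Y is approximately 0.50 times as large.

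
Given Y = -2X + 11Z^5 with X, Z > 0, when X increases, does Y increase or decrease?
Y decreases

Taking the partial derivative:
∂Y/∂X = -2

∂Y/∂X = -2 < 0 (assuming positive values)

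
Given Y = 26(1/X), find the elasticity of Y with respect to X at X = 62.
Elasticity = -1

Elasticity = (dY/dX) · (X/Y)

dY/dX = -26/X²
At X = 62: dY/dX = -13/1922, Y = 13/31

Elasticity = (-13/1922) · (62 / (13/31)) = -1

Interpretation: for a small percentage change in X, the percentage change in Y is approximately -1.00 times as large.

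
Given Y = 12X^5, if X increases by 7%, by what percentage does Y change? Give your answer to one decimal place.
40.3%

For Y = 12X^5:
If X → X(1 + 0.07)
Then Y → Y · (1 + 0.07)^5
     ≈ Y · 1.4026

Percentage change = ((1 + 0.07)^5 − 1) × 100% ≈ 40.3%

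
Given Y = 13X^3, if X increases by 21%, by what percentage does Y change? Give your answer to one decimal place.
77.2%

For Y = 13X^3:
If X → X(1 + 0.21)
Then Y → Y · (1 + 0.21)^3
     ≈ Y · 1.7716

Percentage change = ((1 + 0.21)^3 − 1) × 100% ≈ 77.2%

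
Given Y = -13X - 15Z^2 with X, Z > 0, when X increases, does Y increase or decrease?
Y decreases

Taking the partial derivative:
∂Y/∂X = -13

∂Y/∂X = -13 < 0 (assuming positive values)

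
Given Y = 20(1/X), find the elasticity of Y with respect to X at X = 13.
Elasticity = -1

Elasticity = (dY/dX) · (X/Y)

dY/dX = -20/X²
At X = 13: dY/dX = -20/169, Y = 20/13

Elasticity = (-20/169) · (13 / (20/13)) = -1

Interpretation: for a small percentage change in X, the percentage change in Y is approximately -1.00 times as large.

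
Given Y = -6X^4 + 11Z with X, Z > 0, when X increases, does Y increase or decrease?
Y decreases

Taking the partial derivative:
∂Y/∂X = -24X^3

∂Y/∂X = -24X^3 < 0 (assuming positive values)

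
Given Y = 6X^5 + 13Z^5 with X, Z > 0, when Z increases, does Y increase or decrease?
Y increases

Taking the partial derivative:
∂Y/∂Z = 65Z^4

∂Y/∂Z = 65Z^4 > 0 (assuming positive values)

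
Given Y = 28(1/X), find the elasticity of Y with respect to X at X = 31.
Elasticity = -1

Elasticity = (dY/dX) · (X/Y)

dY/dX = -28/X²
At X = 31: dY/dX = -28/961, Y = 28/31

Elasticity = (-28/961) · (31 / (28/31)) = -1

Interpretation: for a small percentage change in X, the percentage change in Y is approximately -1.00 times as large.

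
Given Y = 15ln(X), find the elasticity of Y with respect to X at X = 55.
Elasticity = 1/ln(55) ≈ 0.2495

Elasticity = (dY/dX) · (X/Y)

dY/dX = 15/X
At X = 55: dY/dX = 3/11, Y = 15·ln(55)

Elasticity = (3/11) · (55 / (15·ln(55))) = 1/ln(55) ≈ 0.2495

Interpretation: for a small percentage change in X, the percentage change in Y is approximately 0.25 times as large.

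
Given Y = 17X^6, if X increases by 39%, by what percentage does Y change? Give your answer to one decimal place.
621.3%

For Y = 17X^6:
If X → X(1 + 0.39)
Then Y → Y · (1 + 0.39)^6
     ≈ Y · 7.2125

Percentage change = ((1 + 0.39)^6 − 1) × 100% ≈ 621.3%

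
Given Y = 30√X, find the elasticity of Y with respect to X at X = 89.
Elasticity = 1/2

Elasticity = (dY/dX) · (X/Y)

dY/dX = 15/√X
At X = 89: dY/dX = 15·√89/89, Y = 30·√89

Elasticity = (15·√89/89) · (89 / (30·√89)) = 1/2

Interpretation: for a small percentage change in X, the percentage change in Y is approximately 0.50 times as large.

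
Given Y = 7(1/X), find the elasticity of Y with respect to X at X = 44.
Elasticity = -1

Elasticity = (dY/dX) · (X/Y)

dY/dX = -7/X²
At X = 44: dY/dX = -7/1936, Y = 7/44

Elasticity = (-7/1936) · (44 / (7/44)) = -1

Interpretation: for a small percentage change in X, the percentage change in Y is approximately -1.00 times as large.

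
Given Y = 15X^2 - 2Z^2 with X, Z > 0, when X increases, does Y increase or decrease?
Y increases

Taking the partial derivative:
∂Y/∂X = 30X

∂Y/∂X = 30X > 0 (assuming positive values)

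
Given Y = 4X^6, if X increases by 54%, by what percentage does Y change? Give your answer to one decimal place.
1233.9%

For Y = 4X^6:
If X → X(1 + 0.54)
Then Y → Y · (1 + 0.54)^6
     ≈ Y · 13.3390

Percentage change = ((1 + 0.54)^6 − 1) × 100% ≈ 1233.9%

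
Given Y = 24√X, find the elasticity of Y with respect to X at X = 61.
Elasticity = 1/2

Elasticity = (dY/dX) · (X/Y)

dY/dX = 12/√X
At X = 61: dY/dX = 12·√61/61, Y = 24·√61

Elasticity = (12·√61/61) · (61 / (24·√61)) = 1/2

Interpretation: for a small percentage change in X, the percentage change in Y is approximately 0.50 times as large.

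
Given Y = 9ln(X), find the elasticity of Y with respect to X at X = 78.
Elasticity = 1/ln(78) ≈ 0.2295

Elasticity = (dY/dX) · (X/Y)

dY/dX = 9/X
At X = 78: dY/dX = 3/26, Y = 9·ln(78)

Elasticity = (3/26) · (78 / (9·ln(78))) = 1/ln(78) ≈ 0.2295

Interpretation: for a small percentage change in X, the percentage change in Y is approximately 0.23 times as large.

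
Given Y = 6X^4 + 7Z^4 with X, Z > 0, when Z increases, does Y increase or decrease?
Y increases

Taking the partial derivative:
∂Y/∂Z = 28Z^3

∂Y/∂Z = 28Z^3 > 0 (assuming positive values)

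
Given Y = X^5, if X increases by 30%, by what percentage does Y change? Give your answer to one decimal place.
271.3%

For Y = X^5:
If X → X(1 + 0.3)
Then Y → Y · (1 + 0.3)^5
     ≈ Y · 3.7129

Percentage change = ((1 + 0.3)^5 − 1) × 100% ≈ 271.3%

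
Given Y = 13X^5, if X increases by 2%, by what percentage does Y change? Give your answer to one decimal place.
10.4%

For Y = 13X^5:
If X → X(1 + 0.02)
Then Y → Y · (1 + 0.02)^5
     ≈ Y · 1.1041

Percentage change = ((1 + 0.02)^5 − 1) × 100% ≈ 10.4%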